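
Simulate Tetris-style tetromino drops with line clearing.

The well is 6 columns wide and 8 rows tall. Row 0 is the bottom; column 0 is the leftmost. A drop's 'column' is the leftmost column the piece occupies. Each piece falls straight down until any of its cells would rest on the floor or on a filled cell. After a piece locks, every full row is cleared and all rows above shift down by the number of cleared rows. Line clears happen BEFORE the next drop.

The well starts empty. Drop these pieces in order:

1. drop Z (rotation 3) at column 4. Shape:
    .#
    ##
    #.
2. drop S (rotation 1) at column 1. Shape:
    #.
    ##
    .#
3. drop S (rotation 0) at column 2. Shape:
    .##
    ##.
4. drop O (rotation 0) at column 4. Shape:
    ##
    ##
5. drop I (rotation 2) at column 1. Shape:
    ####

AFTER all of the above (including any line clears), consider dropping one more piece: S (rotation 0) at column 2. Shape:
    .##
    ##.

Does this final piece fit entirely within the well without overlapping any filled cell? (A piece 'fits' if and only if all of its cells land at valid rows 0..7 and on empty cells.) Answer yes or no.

Answer: no

Derivation:
Drop 1: Z rot3 at col 4 lands with bottom-row=0; cleared 0 line(s) (total 0); column heights now [0 0 0 0 2 3], max=3
Drop 2: S rot1 at col 1 lands with bottom-row=0; cleared 0 line(s) (total 0); column heights now [0 3 2 0 2 3], max=3
Drop 3: S rot0 at col 2 lands with bottom-row=2; cleared 0 line(s) (total 0); column heights now [0 3 3 4 4 3], max=4
Drop 4: O rot0 at col 4 lands with bottom-row=4; cleared 0 line(s) (total 0); column heights now [0 3 3 4 6 6], max=6
Drop 5: I rot2 at col 1 lands with bottom-row=6; cleared 0 line(s) (total 0); column heights now [0 7 7 7 7 6], max=7
Test piece S rot0 at col 2 (width 3): heights before test = [0 7 7 7 7 6]; fits = False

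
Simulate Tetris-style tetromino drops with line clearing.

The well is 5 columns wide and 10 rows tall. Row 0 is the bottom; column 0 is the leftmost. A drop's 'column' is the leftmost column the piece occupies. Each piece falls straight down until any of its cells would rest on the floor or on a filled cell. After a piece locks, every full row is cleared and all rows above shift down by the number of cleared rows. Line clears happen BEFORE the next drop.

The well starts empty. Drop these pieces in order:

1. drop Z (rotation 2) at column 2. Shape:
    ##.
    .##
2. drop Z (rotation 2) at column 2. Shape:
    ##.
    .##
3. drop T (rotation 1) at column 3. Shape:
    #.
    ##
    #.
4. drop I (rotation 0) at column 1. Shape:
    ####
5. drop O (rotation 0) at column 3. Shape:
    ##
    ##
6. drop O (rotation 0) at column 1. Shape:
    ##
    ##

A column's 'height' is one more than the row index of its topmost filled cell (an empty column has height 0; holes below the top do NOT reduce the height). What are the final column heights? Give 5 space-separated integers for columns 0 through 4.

Drop 1: Z rot2 at col 2 lands with bottom-row=0; cleared 0 line(s) (total 0); column heights now [0 0 2 2 1], max=2
Drop 2: Z rot2 at col 2 lands with bottom-row=2; cleared 0 line(s) (total 0); column heights now [0 0 4 4 3], max=4
Drop 3: T rot1 at col 3 lands with bottom-row=4; cleared 0 line(s) (total 0); column heights now [0 0 4 7 6], max=7
Drop 4: I rot0 at col 1 lands with bottom-row=7; cleared 0 line(s) (total 0); column heights now [0 8 8 8 8], max=8
Drop 5: O rot0 at col 3 lands with bottom-row=8; cleared 0 line(s) (total 0); column heights now [0 8 8 10 10], max=10
Drop 6: O rot0 at col 1 lands with bottom-row=8; cleared 0 line(s) (total 0); column heights now [0 10 10 10 10], max=10

Answer: 0 10 10 10 10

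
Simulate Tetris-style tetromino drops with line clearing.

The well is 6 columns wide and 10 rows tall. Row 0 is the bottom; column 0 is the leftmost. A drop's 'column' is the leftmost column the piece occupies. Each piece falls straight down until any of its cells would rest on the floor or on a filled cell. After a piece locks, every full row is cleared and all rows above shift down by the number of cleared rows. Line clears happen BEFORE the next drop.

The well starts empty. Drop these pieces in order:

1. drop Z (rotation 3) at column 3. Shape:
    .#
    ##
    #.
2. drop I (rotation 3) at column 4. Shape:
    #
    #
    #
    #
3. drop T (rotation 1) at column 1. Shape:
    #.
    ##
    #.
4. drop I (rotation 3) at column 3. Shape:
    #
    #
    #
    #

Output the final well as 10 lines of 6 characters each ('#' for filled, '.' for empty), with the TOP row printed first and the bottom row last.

Drop 1: Z rot3 at col 3 lands with bottom-row=0; cleared 0 line(s) (total 0); column heights now [0 0 0 2 3 0], max=3
Drop 2: I rot3 at col 4 lands with bottom-row=3; cleared 0 line(s) (total 0); column heights now [0 0 0 2 7 0], max=7
Drop 3: T rot1 at col 1 lands with bottom-row=0; cleared 0 line(s) (total 0); column heights now [0 3 2 2 7 0], max=7
Drop 4: I rot3 at col 3 lands with bottom-row=2; cleared 0 line(s) (total 0); column heights now [0 3 2 6 7 0], max=7

Answer: ......
......
......
....#.
...##.
...##.
...##.
.#.##.
.####.
.#.#..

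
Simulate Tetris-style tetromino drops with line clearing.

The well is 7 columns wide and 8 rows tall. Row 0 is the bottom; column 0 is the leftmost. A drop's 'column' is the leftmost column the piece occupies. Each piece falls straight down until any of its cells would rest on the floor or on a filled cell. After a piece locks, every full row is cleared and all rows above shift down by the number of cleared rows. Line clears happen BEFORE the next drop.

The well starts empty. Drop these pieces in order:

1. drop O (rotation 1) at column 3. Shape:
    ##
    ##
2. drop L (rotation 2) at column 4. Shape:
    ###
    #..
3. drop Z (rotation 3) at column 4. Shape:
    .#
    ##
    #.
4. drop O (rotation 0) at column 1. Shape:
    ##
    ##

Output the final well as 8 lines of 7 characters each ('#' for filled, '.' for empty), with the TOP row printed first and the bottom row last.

Drop 1: O rot1 at col 3 lands with bottom-row=0; cleared 0 line(s) (total 0); column heights now [0 0 0 2 2 0 0], max=2
Drop 2: L rot2 at col 4 lands with bottom-row=2; cleared 0 line(s) (total 0); column heights now [0 0 0 2 4 4 4], max=4
Drop 3: Z rot3 at col 4 lands with bottom-row=4; cleared 0 line(s) (total 0); column heights now [0 0 0 2 6 7 4], max=7
Drop 4: O rot0 at col 1 lands with bottom-row=0; cleared 0 line(s) (total 0); column heights now [0 2 2 2 6 7 4], max=7

Answer: .......
.....#.
....##.
....#..
....###
....#..
.####..
.####..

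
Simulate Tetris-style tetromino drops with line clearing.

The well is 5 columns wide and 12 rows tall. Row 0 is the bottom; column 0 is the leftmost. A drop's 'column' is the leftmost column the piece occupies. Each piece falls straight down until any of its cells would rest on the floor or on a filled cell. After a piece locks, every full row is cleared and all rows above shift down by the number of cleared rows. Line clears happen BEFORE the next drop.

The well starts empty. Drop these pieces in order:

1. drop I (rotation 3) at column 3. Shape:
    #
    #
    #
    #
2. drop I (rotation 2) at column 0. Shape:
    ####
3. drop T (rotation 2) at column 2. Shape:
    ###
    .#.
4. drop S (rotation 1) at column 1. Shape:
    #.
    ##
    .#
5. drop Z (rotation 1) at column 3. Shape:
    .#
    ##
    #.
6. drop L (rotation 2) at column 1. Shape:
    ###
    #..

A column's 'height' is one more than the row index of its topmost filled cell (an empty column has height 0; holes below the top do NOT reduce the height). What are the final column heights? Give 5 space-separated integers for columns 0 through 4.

Answer: 5 12 12 12 10

Derivation:
Drop 1: I rot3 at col 3 lands with bottom-row=0; cleared 0 line(s) (total 0); column heights now [0 0 0 4 0], max=4
Drop 2: I rot2 at col 0 lands with bottom-row=4; cleared 0 line(s) (total 0); column heights now [5 5 5 5 0], max=5
Drop 3: T rot2 at col 2 lands with bottom-row=5; cleared 0 line(s) (total 0); column heights now [5 5 7 7 7], max=7
Drop 4: S rot1 at col 1 lands with bottom-row=7; cleared 0 line(s) (total 0); column heights now [5 10 9 7 7], max=10
Drop 5: Z rot1 at col 3 lands with bottom-row=7; cleared 0 line(s) (total 0); column heights now [5 10 9 9 10], max=10
Drop 6: L rot2 at col 1 lands with bottom-row=10; cleared 0 line(s) (total 0); column heights now [5 12 12 12 10], max=12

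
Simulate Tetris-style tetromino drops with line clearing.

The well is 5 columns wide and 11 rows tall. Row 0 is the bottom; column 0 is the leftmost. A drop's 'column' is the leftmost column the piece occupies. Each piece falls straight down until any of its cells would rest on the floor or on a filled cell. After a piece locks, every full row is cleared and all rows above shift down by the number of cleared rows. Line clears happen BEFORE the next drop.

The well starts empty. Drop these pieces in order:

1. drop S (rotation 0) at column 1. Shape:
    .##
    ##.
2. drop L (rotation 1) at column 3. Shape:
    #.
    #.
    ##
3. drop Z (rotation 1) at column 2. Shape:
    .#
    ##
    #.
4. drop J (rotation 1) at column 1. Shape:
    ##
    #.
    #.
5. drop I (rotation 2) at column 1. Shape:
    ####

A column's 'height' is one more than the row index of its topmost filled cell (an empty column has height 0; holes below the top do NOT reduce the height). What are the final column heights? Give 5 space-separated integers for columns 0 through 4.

Answer: 0 8 8 8 8

Derivation:
Drop 1: S rot0 at col 1 lands with bottom-row=0; cleared 0 line(s) (total 0); column heights now [0 1 2 2 0], max=2
Drop 2: L rot1 at col 3 lands with bottom-row=2; cleared 0 line(s) (total 0); column heights now [0 1 2 5 3], max=5
Drop 3: Z rot1 at col 2 lands with bottom-row=4; cleared 0 line(s) (total 0); column heights now [0 1 6 7 3], max=7
Drop 4: J rot1 at col 1 lands with bottom-row=4; cleared 0 line(s) (total 0); column heights now [0 7 7 7 3], max=7
Drop 5: I rot2 at col 1 lands with bottom-row=7; cleared 0 line(s) (total 0); column heights now [0 8 8 8 8], max=8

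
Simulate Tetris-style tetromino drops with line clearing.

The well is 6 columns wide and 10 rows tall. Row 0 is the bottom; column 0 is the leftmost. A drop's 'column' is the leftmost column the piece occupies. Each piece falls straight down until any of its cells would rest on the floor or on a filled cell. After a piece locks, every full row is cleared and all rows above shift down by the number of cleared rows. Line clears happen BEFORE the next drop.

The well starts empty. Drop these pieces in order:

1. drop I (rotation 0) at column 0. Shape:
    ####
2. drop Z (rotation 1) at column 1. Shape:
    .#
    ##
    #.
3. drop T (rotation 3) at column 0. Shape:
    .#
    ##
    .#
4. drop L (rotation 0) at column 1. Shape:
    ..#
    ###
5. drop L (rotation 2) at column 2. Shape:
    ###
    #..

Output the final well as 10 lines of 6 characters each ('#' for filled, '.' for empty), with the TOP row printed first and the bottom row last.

Answer: ......
..###.
..##..
.###..
.#....
##....
.##...
.##...
.#....
####..

Derivation:
Drop 1: I rot0 at col 0 lands with bottom-row=0; cleared 0 line(s) (total 0); column heights now [1 1 1 1 0 0], max=1
Drop 2: Z rot1 at col 1 lands with bottom-row=1; cleared 0 line(s) (total 0); column heights now [1 3 4 1 0 0], max=4
Drop 3: T rot3 at col 0 lands with bottom-row=3; cleared 0 line(s) (total 0); column heights now [5 6 4 1 0 0], max=6
Drop 4: L rot0 at col 1 lands with bottom-row=6; cleared 0 line(s) (total 0); column heights now [5 7 7 8 0 0], max=8
Drop 5: L rot2 at col 2 lands with bottom-row=7; cleared 0 line(s) (total 0); column heights now [5 7 9 9 9 0], max=9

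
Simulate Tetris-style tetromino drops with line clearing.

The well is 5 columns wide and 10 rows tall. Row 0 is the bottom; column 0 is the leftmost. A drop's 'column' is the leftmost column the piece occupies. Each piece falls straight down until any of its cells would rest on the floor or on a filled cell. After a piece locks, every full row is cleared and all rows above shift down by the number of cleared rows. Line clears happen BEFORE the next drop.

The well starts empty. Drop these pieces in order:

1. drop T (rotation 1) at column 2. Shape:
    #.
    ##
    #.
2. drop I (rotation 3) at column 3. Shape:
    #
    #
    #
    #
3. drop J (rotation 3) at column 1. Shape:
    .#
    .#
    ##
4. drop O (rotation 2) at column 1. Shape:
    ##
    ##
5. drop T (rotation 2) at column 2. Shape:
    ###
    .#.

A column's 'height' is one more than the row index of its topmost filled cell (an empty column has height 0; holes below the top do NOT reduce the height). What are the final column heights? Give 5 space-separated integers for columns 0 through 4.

Drop 1: T rot1 at col 2 lands with bottom-row=0; cleared 0 line(s) (total 0); column heights now [0 0 3 2 0], max=3
Drop 2: I rot3 at col 3 lands with bottom-row=2; cleared 0 line(s) (total 0); column heights now [0 0 3 6 0], max=6
Drop 3: J rot3 at col 1 lands with bottom-row=3; cleared 0 line(s) (total 0); column heights now [0 4 6 6 0], max=6
Drop 4: O rot2 at col 1 lands with bottom-row=6; cleared 0 line(s) (total 0); column heights now [0 8 8 6 0], max=8
Drop 5: T rot2 at col 2 lands with bottom-row=7; cleared 0 line(s) (total 0); column heights now [0 8 9 9 9], max=9

Answer: 0 8 9 9 9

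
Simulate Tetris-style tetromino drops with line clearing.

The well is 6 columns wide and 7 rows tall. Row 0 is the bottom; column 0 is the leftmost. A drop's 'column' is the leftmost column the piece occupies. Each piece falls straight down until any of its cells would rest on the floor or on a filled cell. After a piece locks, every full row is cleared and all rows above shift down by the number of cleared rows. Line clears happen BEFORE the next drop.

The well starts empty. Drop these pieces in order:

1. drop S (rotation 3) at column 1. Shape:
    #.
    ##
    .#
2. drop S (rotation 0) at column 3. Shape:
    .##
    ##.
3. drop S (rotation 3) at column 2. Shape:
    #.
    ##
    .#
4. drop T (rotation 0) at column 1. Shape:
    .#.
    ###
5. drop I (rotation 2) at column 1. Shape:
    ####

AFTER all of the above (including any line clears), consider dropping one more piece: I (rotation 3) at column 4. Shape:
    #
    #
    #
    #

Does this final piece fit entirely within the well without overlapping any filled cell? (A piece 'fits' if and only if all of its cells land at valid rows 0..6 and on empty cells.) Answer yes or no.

Drop 1: S rot3 at col 1 lands with bottom-row=0; cleared 0 line(s) (total 0); column heights now [0 3 2 0 0 0], max=3
Drop 2: S rot0 at col 3 lands with bottom-row=0; cleared 0 line(s) (total 0); column heights now [0 3 2 1 2 2], max=3
Drop 3: S rot3 at col 2 lands with bottom-row=1; cleared 0 line(s) (total 0); column heights now [0 3 4 3 2 2], max=4
Drop 4: T rot0 at col 1 lands with bottom-row=4; cleared 0 line(s) (total 0); column heights now [0 5 6 5 2 2], max=6
Drop 5: I rot2 at col 1 lands with bottom-row=6; cleared 0 line(s) (total 0); column heights now [0 7 7 7 7 2], max=7
Test piece I rot3 at col 4 (width 1): heights before test = [0 7 7 7 7 2]; fits = False

Answer: no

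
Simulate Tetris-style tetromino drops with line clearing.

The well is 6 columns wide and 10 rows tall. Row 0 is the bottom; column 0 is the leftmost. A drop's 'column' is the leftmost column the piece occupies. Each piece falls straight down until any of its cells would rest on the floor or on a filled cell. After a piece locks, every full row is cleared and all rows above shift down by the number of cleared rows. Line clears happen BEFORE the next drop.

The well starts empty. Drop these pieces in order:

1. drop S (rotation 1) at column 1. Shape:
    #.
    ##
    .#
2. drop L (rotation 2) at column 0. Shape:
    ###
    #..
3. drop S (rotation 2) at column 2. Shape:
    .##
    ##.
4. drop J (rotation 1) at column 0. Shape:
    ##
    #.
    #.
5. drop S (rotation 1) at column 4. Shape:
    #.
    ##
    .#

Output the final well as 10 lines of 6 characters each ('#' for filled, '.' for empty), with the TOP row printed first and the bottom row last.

Drop 1: S rot1 at col 1 lands with bottom-row=0; cleared 0 line(s) (total 0); column heights now [0 3 2 0 0 0], max=3
Drop 2: L rot2 at col 0 lands with bottom-row=2; cleared 0 line(s) (total 0); column heights now [4 4 4 0 0 0], max=4
Drop 3: S rot2 at col 2 lands with bottom-row=4; cleared 0 line(s) (total 0); column heights now [4 4 5 6 6 0], max=6
Drop 4: J rot1 at col 0 lands with bottom-row=4; cleared 0 line(s) (total 0); column heights now [7 7 5 6 6 0], max=7
Drop 5: S rot1 at col 4 lands with bottom-row=5; cleared 0 line(s) (total 0); column heights now [7 7 5 6 8 7], max=8

Answer: ......
......
....#.
##..##
#..###
#.##..
###...
##....
.##...
..#...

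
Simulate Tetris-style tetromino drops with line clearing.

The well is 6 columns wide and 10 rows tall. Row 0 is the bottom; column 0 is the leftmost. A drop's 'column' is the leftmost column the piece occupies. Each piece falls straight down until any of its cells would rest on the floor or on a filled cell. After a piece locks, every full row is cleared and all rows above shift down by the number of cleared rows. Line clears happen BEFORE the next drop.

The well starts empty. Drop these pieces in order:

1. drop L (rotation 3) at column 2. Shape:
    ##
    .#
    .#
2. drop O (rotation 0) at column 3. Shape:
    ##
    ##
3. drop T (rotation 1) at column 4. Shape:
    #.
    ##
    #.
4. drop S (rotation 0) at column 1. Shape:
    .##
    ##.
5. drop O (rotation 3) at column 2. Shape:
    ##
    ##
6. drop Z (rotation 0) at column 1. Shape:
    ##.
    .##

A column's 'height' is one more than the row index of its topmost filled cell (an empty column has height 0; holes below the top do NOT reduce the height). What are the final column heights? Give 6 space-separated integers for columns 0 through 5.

Answer: 0 10 10 9 8 7

Derivation:
Drop 1: L rot3 at col 2 lands with bottom-row=0; cleared 0 line(s) (total 0); column heights now [0 0 3 3 0 0], max=3
Drop 2: O rot0 at col 3 lands with bottom-row=3; cleared 0 line(s) (total 0); column heights now [0 0 3 5 5 0], max=5
Drop 3: T rot1 at col 4 lands with bottom-row=5; cleared 0 line(s) (total 0); column heights now [0 0 3 5 8 7], max=8
Drop 4: S rot0 at col 1 lands with bottom-row=4; cleared 0 line(s) (total 0); column heights now [0 5 6 6 8 7], max=8
Drop 5: O rot3 at col 2 lands with bottom-row=6; cleared 0 line(s) (total 0); column heights now [0 5 8 8 8 7], max=8
Drop 6: Z rot0 at col 1 lands with bottom-row=8; cleared 0 line(s) (total 0); column heights now [0 10 10 9 8 7], max=10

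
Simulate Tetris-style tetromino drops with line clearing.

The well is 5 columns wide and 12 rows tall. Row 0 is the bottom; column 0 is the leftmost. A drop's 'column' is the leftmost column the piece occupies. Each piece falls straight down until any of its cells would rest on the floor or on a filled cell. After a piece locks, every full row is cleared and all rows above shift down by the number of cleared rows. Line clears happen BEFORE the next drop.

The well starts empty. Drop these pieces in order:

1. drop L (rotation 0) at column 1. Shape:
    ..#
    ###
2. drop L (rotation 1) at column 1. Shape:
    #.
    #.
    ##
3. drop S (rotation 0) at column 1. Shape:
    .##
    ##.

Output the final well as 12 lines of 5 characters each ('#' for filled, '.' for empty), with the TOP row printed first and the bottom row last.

Drop 1: L rot0 at col 1 lands with bottom-row=0; cleared 0 line(s) (total 0); column heights now [0 1 1 2 0], max=2
Drop 2: L rot1 at col 1 lands with bottom-row=1; cleared 0 line(s) (total 0); column heights now [0 4 2 2 0], max=4
Drop 3: S rot0 at col 1 lands with bottom-row=4; cleared 0 line(s) (total 0); column heights now [0 5 6 6 0], max=6

Answer: .....
.....
.....
.....
.....
.....
..##.
.##..
.#...
.#...
.###.
.###.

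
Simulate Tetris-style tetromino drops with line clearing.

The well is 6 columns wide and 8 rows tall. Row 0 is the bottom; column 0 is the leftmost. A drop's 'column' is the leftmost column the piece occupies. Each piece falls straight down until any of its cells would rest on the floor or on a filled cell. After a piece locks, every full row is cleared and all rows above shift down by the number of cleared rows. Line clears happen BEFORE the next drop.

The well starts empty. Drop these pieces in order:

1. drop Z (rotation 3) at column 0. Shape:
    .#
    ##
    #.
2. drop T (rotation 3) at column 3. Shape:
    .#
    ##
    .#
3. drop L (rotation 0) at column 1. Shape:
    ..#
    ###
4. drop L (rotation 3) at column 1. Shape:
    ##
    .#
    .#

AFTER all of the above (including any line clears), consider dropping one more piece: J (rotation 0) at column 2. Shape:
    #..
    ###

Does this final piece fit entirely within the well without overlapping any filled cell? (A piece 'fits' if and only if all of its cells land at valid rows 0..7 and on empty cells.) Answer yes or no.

Answer: no

Derivation:
Drop 1: Z rot3 at col 0 lands with bottom-row=0; cleared 0 line(s) (total 0); column heights now [2 3 0 0 0 0], max=3
Drop 2: T rot3 at col 3 lands with bottom-row=0; cleared 0 line(s) (total 0); column heights now [2 3 0 2 3 0], max=3
Drop 3: L rot0 at col 1 lands with bottom-row=3; cleared 0 line(s) (total 0); column heights now [2 4 4 5 3 0], max=5
Drop 4: L rot3 at col 1 lands with bottom-row=4; cleared 0 line(s) (total 0); column heights now [2 7 7 5 3 0], max=7
Test piece J rot0 at col 2 (width 3): heights before test = [2 7 7 5 3 0]; fits = False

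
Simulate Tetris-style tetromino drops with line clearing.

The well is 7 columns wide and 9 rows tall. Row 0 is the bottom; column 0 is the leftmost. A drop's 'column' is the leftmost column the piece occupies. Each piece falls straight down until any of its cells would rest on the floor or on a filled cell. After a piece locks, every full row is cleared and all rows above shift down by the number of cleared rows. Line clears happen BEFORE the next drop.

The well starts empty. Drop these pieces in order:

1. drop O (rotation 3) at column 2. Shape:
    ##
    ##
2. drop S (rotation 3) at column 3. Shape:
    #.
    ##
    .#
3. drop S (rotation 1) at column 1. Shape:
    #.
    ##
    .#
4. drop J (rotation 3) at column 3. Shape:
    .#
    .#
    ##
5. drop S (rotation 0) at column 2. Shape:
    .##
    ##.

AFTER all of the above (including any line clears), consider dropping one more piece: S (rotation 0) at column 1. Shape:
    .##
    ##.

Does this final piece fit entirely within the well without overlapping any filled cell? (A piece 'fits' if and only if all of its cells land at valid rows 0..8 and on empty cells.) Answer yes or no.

Answer: yes

Derivation:
Drop 1: O rot3 at col 2 lands with bottom-row=0; cleared 0 line(s) (total 0); column heights now [0 0 2 2 0 0 0], max=2
Drop 2: S rot3 at col 3 lands with bottom-row=1; cleared 0 line(s) (total 0); column heights now [0 0 2 4 3 0 0], max=4
Drop 3: S rot1 at col 1 lands with bottom-row=2; cleared 0 line(s) (total 0); column heights now [0 5 4 4 3 0 0], max=5
Drop 4: J rot3 at col 3 lands with bottom-row=4; cleared 0 line(s) (total 0); column heights now [0 5 4 5 7 0 0], max=7
Drop 5: S rot0 at col 2 lands with bottom-row=6; cleared 0 line(s) (total 0); column heights now [0 5 7 8 8 0 0], max=8
Test piece S rot0 at col 1 (width 3): heights before test = [0 5 7 8 8 0 0]; fits = True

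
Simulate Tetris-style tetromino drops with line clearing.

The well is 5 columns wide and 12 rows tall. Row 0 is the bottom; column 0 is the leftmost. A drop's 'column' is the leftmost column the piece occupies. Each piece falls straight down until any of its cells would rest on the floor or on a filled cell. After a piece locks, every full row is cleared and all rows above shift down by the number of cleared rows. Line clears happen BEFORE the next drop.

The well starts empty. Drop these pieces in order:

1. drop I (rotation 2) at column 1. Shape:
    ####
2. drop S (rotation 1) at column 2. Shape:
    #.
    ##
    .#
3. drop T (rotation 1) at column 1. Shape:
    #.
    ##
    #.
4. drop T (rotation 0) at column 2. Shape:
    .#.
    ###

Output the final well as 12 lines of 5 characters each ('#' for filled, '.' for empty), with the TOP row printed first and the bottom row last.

Drop 1: I rot2 at col 1 lands with bottom-row=0; cleared 0 line(s) (total 0); column heights now [0 1 1 1 1], max=1
Drop 2: S rot1 at col 2 lands with bottom-row=1; cleared 0 line(s) (total 0); column heights now [0 1 4 3 1], max=4
Drop 3: T rot1 at col 1 lands with bottom-row=3; cleared 0 line(s) (total 0); column heights now [0 6 5 3 1], max=6
Drop 4: T rot0 at col 2 lands with bottom-row=5; cleared 0 line(s) (total 0); column heights now [0 6 6 7 6], max=7

Answer: .....
.....
.....
.....
.....
...#.
.####
.##..
.##..
..##.
...#.
.####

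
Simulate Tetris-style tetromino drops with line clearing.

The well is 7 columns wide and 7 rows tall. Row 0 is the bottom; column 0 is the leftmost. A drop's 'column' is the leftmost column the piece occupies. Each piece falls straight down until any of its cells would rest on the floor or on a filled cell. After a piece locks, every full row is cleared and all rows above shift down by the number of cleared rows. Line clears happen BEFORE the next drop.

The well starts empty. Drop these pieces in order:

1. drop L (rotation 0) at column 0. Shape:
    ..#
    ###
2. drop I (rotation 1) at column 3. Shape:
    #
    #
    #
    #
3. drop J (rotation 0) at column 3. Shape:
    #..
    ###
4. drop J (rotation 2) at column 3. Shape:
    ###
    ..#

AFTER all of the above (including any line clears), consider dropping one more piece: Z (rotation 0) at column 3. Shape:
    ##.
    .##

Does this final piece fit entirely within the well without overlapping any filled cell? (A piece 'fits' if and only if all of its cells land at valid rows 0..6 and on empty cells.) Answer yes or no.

Drop 1: L rot0 at col 0 lands with bottom-row=0; cleared 0 line(s) (total 0); column heights now [1 1 2 0 0 0 0], max=2
Drop 2: I rot1 at col 3 lands with bottom-row=0; cleared 0 line(s) (total 0); column heights now [1 1 2 4 0 0 0], max=4
Drop 3: J rot0 at col 3 lands with bottom-row=4; cleared 0 line(s) (total 0); column heights now [1 1 2 6 5 5 0], max=6
Drop 4: J rot2 at col 3 lands with bottom-row=5; cleared 0 line(s) (total 0); column heights now [1 1 2 7 7 7 0], max=7
Test piece Z rot0 at col 3 (width 3): heights before test = [1 1 2 7 7 7 0]; fits = False

Answer: no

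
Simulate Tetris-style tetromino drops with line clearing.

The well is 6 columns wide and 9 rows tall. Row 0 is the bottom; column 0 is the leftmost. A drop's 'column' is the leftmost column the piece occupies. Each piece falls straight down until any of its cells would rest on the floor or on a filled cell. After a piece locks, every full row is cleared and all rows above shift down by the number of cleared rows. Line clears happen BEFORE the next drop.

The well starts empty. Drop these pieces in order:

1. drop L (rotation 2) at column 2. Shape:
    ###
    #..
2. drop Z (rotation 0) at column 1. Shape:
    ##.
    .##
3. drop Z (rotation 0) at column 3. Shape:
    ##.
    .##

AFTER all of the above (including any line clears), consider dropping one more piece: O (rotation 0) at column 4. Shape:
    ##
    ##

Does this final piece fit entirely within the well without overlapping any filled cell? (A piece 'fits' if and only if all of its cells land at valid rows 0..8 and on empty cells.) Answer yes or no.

Drop 1: L rot2 at col 2 lands with bottom-row=0; cleared 0 line(s) (total 0); column heights now [0 0 2 2 2 0], max=2
Drop 2: Z rot0 at col 1 lands with bottom-row=2; cleared 0 line(s) (total 0); column heights now [0 4 4 3 2 0], max=4
Drop 3: Z rot0 at col 3 lands with bottom-row=2; cleared 0 line(s) (total 0); column heights now [0 4 4 4 4 3], max=4
Test piece O rot0 at col 4 (width 2): heights before test = [0 4 4 4 4 3]; fits = True

Answer: yes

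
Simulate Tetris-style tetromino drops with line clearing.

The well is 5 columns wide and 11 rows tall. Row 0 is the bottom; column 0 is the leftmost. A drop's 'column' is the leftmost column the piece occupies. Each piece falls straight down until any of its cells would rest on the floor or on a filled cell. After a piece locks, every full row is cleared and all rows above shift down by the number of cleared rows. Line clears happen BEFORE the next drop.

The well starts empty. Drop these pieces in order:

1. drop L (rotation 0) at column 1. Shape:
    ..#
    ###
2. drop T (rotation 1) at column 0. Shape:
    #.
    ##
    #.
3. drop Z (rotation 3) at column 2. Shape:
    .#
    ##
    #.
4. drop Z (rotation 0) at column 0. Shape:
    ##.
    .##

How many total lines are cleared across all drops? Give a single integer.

Answer: 0

Derivation:
Drop 1: L rot0 at col 1 lands with bottom-row=0; cleared 0 line(s) (total 0); column heights now [0 1 1 2 0], max=2
Drop 2: T rot1 at col 0 lands with bottom-row=0; cleared 0 line(s) (total 0); column heights now [3 2 1 2 0], max=3
Drop 3: Z rot3 at col 2 lands with bottom-row=1; cleared 0 line(s) (total 0); column heights now [3 2 3 4 0], max=4
Drop 4: Z rot0 at col 0 lands with bottom-row=3; cleared 0 line(s) (total 0); column heights now [5 5 4 4 0], max=5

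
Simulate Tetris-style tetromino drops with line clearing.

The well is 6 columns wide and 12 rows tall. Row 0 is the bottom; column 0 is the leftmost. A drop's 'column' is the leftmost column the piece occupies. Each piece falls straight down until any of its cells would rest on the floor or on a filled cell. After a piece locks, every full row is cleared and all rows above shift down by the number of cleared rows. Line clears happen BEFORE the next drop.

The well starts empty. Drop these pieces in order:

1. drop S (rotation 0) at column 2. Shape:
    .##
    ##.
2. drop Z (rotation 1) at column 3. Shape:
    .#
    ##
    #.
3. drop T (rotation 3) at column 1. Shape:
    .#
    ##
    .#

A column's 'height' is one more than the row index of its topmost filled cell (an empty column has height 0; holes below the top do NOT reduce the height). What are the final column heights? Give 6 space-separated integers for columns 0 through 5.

Drop 1: S rot0 at col 2 lands with bottom-row=0; cleared 0 line(s) (total 0); column heights now [0 0 1 2 2 0], max=2
Drop 2: Z rot1 at col 3 lands with bottom-row=2; cleared 0 line(s) (total 0); column heights now [0 0 1 4 5 0], max=5
Drop 3: T rot3 at col 1 lands with bottom-row=1; cleared 0 line(s) (total 0); column heights now [0 3 4 4 5 0], max=5

Answer: 0 3 4 4 5 0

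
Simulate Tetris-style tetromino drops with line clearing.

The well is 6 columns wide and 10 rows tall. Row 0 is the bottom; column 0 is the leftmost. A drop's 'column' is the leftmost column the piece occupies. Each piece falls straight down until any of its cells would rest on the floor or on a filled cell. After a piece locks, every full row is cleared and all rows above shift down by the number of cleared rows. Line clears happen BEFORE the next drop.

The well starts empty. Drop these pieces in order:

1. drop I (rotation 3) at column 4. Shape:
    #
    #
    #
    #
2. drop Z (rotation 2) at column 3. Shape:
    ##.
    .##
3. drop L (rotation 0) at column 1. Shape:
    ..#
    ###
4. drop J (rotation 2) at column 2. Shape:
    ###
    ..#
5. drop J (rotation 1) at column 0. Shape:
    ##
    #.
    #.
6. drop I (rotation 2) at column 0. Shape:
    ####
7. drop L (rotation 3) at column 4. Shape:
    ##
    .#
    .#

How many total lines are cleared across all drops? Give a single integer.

Answer: 1

Derivation:
Drop 1: I rot3 at col 4 lands with bottom-row=0; cleared 0 line(s) (total 0); column heights now [0 0 0 0 4 0], max=4
Drop 2: Z rot2 at col 3 lands with bottom-row=4; cleared 0 line(s) (total 0); column heights now [0 0 0 6 6 5], max=6
Drop 3: L rot0 at col 1 lands with bottom-row=6; cleared 0 line(s) (total 0); column heights now [0 7 7 8 6 5], max=8
Drop 4: J rot2 at col 2 lands with bottom-row=7; cleared 0 line(s) (total 0); column heights now [0 7 9 9 9 5], max=9
Drop 5: J rot1 at col 0 lands with bottom-row=5; cleared 0 line(s) (total 0); column heights now [8 8 9 9 9 5], max=9
Drop 6: I rot2 at col 0 lands with bottom-row=9; cleared 0 line(s) (total 0); column heights now [10 10 10 10 9 5], max=10
Drop 7: L rot3 at col 4 lands with bottom-row=7; cleared 1 line(s) (total 1); column heights now [8 8 9 9 9 9], max=9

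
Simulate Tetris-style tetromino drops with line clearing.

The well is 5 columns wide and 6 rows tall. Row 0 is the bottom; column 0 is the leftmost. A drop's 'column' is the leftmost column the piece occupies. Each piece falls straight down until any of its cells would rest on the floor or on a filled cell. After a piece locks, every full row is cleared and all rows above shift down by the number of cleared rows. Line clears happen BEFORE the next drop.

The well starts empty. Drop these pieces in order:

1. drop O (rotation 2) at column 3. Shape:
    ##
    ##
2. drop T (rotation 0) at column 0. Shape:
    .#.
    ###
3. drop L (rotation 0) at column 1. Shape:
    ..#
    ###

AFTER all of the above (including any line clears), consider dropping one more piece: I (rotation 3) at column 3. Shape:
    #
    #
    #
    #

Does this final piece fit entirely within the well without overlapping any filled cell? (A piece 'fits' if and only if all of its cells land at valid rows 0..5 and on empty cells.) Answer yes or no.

Answer: no

Derivation:
Drop 1: O rot2 at col 3 lands with bottom-row=0; cleared 0 line(s) (total 0); column heights now [0 0 0 2 2], max=2
Drop 2: T rot0 at col 0 lands with bottom-row=0; cleared 1 line(s) (total 1); column heights now [0 1 0 1 1], max=1
Drop 3: L rot0 at col 1 lands with bottom-row=1; cleared 0 line(s) (total 1); column heights now [0 2 2 3 1], max=3
Test piece I rot3 at col 3 (width 1): heights before test = [0 2 2 3 1]; fits = False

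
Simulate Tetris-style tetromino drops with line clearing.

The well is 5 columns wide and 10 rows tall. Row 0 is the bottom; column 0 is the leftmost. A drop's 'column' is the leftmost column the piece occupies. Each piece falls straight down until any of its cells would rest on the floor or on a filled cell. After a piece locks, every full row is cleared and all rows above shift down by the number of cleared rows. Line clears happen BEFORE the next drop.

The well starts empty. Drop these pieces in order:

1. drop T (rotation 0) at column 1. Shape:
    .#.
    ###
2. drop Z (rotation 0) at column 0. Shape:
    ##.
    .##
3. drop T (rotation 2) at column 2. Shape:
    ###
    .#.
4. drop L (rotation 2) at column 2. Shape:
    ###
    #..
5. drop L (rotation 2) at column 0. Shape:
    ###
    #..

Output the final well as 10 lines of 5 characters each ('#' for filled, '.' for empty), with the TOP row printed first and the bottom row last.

Drop 1: T rot0 at col 1 lands with bottom-row=0; cleared 0 line(s) (total 0); column heights now [0 1 2 1 0], max=2
Drop 2: Z rot0 at col 0 lands with bottom-row=2; cleared 0 line(s) (total 0); column heights now [4 4 3 1 0], max=4
Drop 3: T rot2 at col 2 lands with bottom-row=2; cleared 1 line(s) (total 1); column heights now [0 3 3 3 0], max=3
Drop 4: L rot2 at col 2 lands with bottom-row=3; cleared 0 line(s) (total 1); column heights now [0 3 5 5 5], max=5
Drop 5: L rot2 at col 0 lands with bottom-row=4; cleared 0 line(s) (total 1); column heights now [6 6 6 5 5], max=6

Answer: .....
.....
.....
.....
###..
#.###
..#..
.###.
..#..
.###.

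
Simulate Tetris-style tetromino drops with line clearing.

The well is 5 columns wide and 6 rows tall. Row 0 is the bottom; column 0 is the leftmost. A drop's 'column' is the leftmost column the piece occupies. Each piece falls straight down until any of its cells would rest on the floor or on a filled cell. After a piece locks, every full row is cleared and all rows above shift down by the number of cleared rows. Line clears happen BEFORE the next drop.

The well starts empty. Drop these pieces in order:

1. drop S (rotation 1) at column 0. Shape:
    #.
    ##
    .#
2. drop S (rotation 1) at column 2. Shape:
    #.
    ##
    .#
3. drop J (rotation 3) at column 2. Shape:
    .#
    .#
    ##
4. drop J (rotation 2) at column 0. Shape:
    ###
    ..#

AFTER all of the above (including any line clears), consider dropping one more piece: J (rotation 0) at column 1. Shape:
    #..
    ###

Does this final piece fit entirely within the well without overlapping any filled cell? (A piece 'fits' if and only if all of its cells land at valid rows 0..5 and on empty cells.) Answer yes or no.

Drop 1: S rot1 at col 0 lands with bottom-row=0; cleared 0 line(s) (total 0); column heights now [3 2 0 0 0], max=3
Drop 2: S rot1 at col 2 lands with bottom-row=0; cleared 0 line(s) (total 0); column heights now [3 2 3 2 0], max=3
Drop 3: J rot3 at col 2 lands with bottom-row=3; cleared 0 line(s) (total 0); column heights now [3 2 4 6 0], max=6
Drop 4: J rot2 at col 0 lands with bottom-row=4; cleared 0 line(s) (total 0); column heights now [6 6 6 6 0], max=6
Test piece J rot0 at col 1 (width 3): heights before test = [6 6 6 6 0]; fits = False

Answer: no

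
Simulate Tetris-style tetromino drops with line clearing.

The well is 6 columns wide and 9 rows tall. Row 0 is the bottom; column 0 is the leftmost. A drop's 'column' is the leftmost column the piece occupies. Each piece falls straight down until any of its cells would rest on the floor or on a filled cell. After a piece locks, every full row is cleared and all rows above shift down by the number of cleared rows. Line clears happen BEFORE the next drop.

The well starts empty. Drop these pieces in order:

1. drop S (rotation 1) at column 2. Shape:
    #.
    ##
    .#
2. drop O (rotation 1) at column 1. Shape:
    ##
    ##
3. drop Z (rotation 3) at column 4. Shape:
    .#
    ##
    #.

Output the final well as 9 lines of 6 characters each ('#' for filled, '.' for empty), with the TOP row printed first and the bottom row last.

Answer: ......
......
......
......
.##...
.##...
..#..#
..####
...##.

Derivation:
Drop 1: S rot1 at col 2 lands with bottom-row=0; cleared 0 line(s) (total 0); column heights now [0 0 3 2 0 0], max=3
Drop 2: O rot1 at col 1 lands with bottom-row=3; cleared 0 line(s) (total 0); column heights now [0 5 5 2 0 0], max=5
Drop 3: Z rot3 at col 4 lands with bottom-row=0; cleared 0 line(s) (total 0); column heights now [0 5 5 2 2 3], max=5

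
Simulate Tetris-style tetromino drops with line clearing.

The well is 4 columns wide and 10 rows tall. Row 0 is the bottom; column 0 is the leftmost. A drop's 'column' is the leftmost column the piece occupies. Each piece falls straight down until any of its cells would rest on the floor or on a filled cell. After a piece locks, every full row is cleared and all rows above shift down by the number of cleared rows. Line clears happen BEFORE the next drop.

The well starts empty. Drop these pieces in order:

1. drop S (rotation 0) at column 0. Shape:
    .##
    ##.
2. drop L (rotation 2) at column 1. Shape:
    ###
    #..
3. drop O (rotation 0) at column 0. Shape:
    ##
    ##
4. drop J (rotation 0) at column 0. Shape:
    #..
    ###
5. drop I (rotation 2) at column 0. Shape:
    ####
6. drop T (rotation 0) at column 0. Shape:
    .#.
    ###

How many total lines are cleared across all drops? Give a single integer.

Drop 1: S rot0 at col 0 lands with bottom-row=0; cleared 0 line(s) (total 0); column heights now [1 2 2 0], max=2
Drop 2: L rot2 at col 1 lands with bottom-row=2; cleared 0 line(s) (total 0); column heights now [1 4 4 4], max=4
Drop 3: O rot0 at col 0 lands with bottom-row=4; cleared 0 line(s) (total 0); column heights now [6 6 4 4], max=6
Drop 4: J rot0 at col 0 lands with bottom-row=6; cleared 0 line(s) (total 0); column heights now [8 7 7 4], max=8
Drop 5: I rot2 at col 0 lands with bottom-row=8; cleared 1 line(s) (total 1); column heights now [8 7 7 4], max=8
Drop 6: T rot0 at col 0 lands with bottom-row=8; cleared 0 line(s) (total 1); column heights now [9 10 9 4], max=10

Answer: 1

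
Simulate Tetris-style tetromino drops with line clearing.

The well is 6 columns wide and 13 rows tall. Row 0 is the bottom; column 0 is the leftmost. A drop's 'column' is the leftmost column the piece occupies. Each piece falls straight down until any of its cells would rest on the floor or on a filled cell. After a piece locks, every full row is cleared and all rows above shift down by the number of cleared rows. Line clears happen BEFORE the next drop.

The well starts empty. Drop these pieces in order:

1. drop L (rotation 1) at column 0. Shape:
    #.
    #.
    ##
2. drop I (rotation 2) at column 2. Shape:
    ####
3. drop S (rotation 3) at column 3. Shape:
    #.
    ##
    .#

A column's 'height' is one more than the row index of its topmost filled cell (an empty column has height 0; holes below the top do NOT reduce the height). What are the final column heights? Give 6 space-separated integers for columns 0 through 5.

Drop 1: L rot1 at col 0 lands with bottom-row=0; cleared 0 line(s) (total 0); column heights now [3 1 0 0 0 0], max=3
Drop 2: I rot2 at col 2 lands with bottom-row=0; cleared 1 line(s) (total 1); column heights now [2 0 0 0 0 0], max=2
Drop 3: S rot3 at col 3 lands with bottom-row=0; cleared 0 line(s) (total 1); column heights now [2 0 0 3 2 0], max=3

Answer: 2 0 0 3 2 0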